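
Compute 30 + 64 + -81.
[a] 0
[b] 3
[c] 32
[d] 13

First: 30 + 64 = 94
Then: 94 + -81 = 13
d) 13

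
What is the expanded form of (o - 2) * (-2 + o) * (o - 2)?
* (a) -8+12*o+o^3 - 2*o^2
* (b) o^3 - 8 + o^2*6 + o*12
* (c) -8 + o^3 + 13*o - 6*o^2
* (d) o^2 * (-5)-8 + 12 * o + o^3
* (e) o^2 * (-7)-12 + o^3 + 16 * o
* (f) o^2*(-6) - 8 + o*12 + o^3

Expanding (o - 2) * (-2 + o) * (o - 2):
= o^2*(-6) - 8 + o*12 + o^3
f) o^2*(-6) - 8 + o*12 + o^3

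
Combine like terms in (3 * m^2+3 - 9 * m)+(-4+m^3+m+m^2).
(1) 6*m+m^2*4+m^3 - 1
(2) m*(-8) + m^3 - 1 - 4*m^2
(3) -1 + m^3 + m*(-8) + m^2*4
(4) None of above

Adding the polynomials and combining like terms:
(3*m^2 + 3 - 9*m) + (-4 + m^3 + m + m^2)
= -1 + m^3 + m*(-8) + m^2*4
3) -1 + m^3 + m*(-8) + m^2*4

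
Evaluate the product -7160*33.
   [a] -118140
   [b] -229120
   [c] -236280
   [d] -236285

-7160 * 33 = -236280
c) -236280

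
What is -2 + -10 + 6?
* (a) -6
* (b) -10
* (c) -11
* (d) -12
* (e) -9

First: -2 + -10 = -12
Then: -12 + 6 = -6
a) -6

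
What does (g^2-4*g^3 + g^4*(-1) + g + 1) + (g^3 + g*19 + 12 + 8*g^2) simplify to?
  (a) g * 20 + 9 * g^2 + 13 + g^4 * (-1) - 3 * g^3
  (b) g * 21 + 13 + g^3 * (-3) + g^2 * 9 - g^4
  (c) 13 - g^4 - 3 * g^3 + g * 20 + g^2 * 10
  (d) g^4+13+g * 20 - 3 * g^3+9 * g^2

Adding the polynomials and combining like terms:
(g^2 - 4*g^3 + g^4*(-1) + g + 1) + (g^3 + g*19 + 12 + 8*g^2)
= g * 20 + 9 * g^2 + 13 + g^4 * (-1) - 3 * g^3
a) g * 20 + 9 * g^2 + 13 + g^4 * (-1) - 3 * g^3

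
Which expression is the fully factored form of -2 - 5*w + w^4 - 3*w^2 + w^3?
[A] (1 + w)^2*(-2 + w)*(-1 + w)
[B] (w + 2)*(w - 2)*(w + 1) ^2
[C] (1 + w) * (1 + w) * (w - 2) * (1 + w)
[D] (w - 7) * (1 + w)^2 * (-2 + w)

We need to factor -2 - 5*w + w^4 - 3*w^2 + w^3.
The factored form is (1 + w) * (1 + w) * (w - 2) * (1 + w).
C) (1 + w) * (1 + w) * (w - 2) * (1 + w)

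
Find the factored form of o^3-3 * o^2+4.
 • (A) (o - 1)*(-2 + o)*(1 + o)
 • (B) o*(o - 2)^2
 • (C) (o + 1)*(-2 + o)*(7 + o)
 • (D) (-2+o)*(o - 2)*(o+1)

We need to factor o^3-3 * o^2+4.
The factored form is (-2+o)*(o - 2)*(o+1).
D) (-2+o)*(o - 2)*(o+1)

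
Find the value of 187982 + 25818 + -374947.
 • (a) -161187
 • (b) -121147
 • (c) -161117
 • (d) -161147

First: 187982 + 25818 = 213800
Then: 213800 + -374947 = -161147
d) -161147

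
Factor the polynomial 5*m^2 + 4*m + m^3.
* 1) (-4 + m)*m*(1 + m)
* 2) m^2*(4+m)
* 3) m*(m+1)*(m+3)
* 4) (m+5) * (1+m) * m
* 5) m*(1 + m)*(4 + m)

We need to factor 5*m^2 + 4*m + m^3.
The factored form is m*(1 + m)*(4 + m).
5) m*(1 + m)*(4 + m)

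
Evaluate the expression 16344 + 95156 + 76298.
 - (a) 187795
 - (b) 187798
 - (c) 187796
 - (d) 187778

First: 16344 + 95156 = 111500
Then: 111500 + 76298 = 187798
b) 187798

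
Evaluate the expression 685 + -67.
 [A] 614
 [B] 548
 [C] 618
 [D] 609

685 + -67 = 618
C) 618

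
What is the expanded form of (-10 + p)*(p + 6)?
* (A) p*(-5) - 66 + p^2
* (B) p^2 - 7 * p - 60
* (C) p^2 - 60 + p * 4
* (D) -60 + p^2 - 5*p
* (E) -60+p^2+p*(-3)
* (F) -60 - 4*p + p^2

Expanding (-10 + p)*(p + 6):
= -60 - 4*p + p^2
F) -60 - 4*p + p^2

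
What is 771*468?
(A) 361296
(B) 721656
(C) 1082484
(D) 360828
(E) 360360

771 * 468 = 360828
D) 360828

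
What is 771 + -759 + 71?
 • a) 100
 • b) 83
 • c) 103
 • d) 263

First: 771 + -759 = 12
Then: 12 + 71 = 83
b) 83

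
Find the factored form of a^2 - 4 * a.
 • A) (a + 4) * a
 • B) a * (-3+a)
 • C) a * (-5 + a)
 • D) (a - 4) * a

We need to factor a^2 - 4 * a.
The factored form is (a - 4) * a.
D) (a - 4) * a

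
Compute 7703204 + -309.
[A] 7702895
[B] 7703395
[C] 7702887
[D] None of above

7703204 + -309 = 7702895
A) 7702895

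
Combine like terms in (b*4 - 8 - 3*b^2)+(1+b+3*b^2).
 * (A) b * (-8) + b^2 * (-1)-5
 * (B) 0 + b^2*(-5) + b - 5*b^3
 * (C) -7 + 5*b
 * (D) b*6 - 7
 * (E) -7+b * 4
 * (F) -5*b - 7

Adding the polynomials and combining like terms:
(b*4 - 8 - 3*b^2) + (1 + b + 3*b^2)
= -7 + 5*b
C) -7 + 5*b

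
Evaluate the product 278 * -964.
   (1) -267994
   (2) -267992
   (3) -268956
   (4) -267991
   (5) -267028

278 * -964 = -267992
2) -267992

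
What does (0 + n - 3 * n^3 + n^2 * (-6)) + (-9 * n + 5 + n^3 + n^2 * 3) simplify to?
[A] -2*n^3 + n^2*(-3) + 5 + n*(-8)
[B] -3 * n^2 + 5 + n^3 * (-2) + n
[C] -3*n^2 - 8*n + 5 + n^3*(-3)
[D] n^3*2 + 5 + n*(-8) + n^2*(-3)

Adding the polynomials and combining like terms:
(0 + n - 3*n^3 + n^2*(-6)) + (-9*n + 5 + n^3 + n^2*3)
= -2*n^3 + n^2*(-3) + 5 + n*(-8)
A) -2*n^3 + n^2*(-3) + 5 + n*(-8)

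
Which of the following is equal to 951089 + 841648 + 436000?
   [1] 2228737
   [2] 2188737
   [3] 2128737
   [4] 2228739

First: 951089 + 841648 = 1792737
Then: 1792737 + 436000 = 2228737
1) 2228737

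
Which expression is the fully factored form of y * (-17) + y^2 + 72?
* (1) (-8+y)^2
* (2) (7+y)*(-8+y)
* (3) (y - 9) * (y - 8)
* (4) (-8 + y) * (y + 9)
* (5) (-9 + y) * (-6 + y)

We need to factor y * (-17) + y^2 + 72.
The factored form is (y - 9) * (y - 8).
3) (y - 9) * (y - 8)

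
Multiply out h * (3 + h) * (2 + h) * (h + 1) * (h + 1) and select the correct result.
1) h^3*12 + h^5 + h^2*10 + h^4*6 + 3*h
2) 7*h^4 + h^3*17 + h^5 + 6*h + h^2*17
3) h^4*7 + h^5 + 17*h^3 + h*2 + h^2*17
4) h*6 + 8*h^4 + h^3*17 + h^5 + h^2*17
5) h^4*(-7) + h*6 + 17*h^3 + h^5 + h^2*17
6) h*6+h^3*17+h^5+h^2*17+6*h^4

Expanding h * (3 + h) * (2 + h) * (h + 1) * (h + 1):
= 7*h^4 + h^3*17 + h^5 + 6*h + h^2*17
2) 7*h^4 + h^3*17 + h^5 + 6*h + h^2*17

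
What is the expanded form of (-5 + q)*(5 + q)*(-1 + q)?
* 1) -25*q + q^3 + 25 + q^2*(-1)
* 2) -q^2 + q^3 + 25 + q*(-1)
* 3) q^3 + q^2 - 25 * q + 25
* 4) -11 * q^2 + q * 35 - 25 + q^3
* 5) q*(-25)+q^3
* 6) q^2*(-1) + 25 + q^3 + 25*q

Expanding (-5 + q)*(5 + q)*(-1 + q):
= -25*q + q^3 + 25 + q^2*(-1)
1) -25*q + q^3 + 25 + q^2*(-1)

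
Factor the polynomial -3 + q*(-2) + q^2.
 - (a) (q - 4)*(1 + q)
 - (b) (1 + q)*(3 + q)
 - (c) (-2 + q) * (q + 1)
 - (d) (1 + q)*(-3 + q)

We need to factor -3 + q*(-2) + q^2.
The factored form is (1 + q)*(-3 + q).
d) (1 + q)*(-3 + q)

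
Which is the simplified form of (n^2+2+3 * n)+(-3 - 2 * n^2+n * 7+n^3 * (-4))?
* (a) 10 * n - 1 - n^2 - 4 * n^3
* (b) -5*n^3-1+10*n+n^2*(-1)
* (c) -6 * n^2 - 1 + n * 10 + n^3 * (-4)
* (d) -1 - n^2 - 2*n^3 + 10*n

Adding the polynomials and combining like terms:
(n^2 + 2 + 3*n) + (-3 - 2*n^2 + n*7 + n^3*(-4))
= 10 * n - 1 - n^2 - 4 * n^3
a) 10 * n - 1 - n^2 - 4 * n^3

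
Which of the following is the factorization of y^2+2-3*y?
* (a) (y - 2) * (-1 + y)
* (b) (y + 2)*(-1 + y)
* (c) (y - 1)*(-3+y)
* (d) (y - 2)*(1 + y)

We need to factor y^2+2-3*y.
The factored form is (y - 2) * (-1 + y).
a) (y - 2) * (-1 + y)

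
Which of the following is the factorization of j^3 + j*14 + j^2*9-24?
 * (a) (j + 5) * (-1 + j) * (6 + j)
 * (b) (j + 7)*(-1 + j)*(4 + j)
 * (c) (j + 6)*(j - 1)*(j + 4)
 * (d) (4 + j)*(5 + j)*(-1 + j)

We need to factor j^3 + j*14 + j^2*9-24.
The factored form is (j + 6)*(j - 1)*(j + 4).
c) (j + 6)*(j - 1)*(j + 4)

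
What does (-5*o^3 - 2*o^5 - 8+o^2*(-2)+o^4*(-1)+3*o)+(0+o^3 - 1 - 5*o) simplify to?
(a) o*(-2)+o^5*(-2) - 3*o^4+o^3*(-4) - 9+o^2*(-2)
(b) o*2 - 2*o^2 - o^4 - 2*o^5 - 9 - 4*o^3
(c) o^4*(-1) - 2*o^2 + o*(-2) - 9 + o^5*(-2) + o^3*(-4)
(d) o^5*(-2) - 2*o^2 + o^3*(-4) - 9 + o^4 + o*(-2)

Adding the polynomials and combining like terms:
(-5*o^3 - 2*o^5 - 8 + o^2*(-2) + o^4*(-1) + 3*o) + (0 + o^3 - 1 - 5*o)
= o^4*(-1) - 2*o^2 + o*(-2) - 9 + o^5*(-2) + o^3*(-4)
c) o^4*(-1) - 2*o^2 + o*(-2) - 9 + o^5*(-2) + o^3*(-4)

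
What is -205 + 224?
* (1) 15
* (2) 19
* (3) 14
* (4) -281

-205 + 224 = 19
2) 19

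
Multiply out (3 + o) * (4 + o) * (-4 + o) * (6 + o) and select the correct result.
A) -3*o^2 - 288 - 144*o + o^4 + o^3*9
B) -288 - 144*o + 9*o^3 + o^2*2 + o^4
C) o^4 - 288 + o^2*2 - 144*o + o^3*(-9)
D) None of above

Expanding (3 + o) * (4 + o) * (-4 + o) * (6 + o):
= -288 - 144*o + 9*o^3 + o^2*2 + o^4
B) -288 - 144*o + 9*o^3 + o^2*2 + o^4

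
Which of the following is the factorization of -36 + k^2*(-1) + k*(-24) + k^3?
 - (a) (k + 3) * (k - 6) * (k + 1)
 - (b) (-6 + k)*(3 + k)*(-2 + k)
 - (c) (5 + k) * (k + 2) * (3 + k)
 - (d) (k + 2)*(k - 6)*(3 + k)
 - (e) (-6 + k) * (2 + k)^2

We need to factor -36 + k^2*(-1) + k*(-24) + k^3.
The factored form is (k + 2)*(k - 6)*(3 + k).
d) (k + 2)*(k - 6)*(3 + k)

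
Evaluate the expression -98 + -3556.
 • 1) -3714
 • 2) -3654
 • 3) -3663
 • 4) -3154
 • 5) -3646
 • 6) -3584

-98 + -3556 = -3654
2) -3654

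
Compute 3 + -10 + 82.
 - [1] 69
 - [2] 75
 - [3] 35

First: 3 + -10 = -7
Then: -7 + 82 = 75
2) 75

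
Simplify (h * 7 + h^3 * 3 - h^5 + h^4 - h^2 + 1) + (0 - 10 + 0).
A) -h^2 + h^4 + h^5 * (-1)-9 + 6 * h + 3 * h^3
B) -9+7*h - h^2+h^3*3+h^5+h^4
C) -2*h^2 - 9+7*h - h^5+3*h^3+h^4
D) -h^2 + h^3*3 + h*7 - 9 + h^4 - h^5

Adding the polynomials and combining like terms:
(h*7 + h^3*3 - h^5 + h^4 - h^2 + 1) + (0 - 10 + 0)
= -h^2 + h^3*3 + h*7 - 9 + h^4 - h^5
D) -h^2 + h^3*3 + h*7 - 9 + h^4 - h^5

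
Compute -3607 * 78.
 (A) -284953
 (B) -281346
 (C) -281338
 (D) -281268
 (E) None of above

-3607 * 78 = -281346
B) -281346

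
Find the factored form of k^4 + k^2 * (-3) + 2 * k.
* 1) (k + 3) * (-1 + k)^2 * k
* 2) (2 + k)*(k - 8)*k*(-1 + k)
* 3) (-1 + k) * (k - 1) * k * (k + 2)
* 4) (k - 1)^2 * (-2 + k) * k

We need to factor k^4 + k^2 * (-3) + 2 * k.
The factored form is (-1 + k) * (k - 1) * k * (k + 2).
3) (-1 + k) * (k - 1) * k * (k + 2)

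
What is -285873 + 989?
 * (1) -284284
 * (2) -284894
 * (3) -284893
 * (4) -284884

-285873 + 989 = -284884
4) -284884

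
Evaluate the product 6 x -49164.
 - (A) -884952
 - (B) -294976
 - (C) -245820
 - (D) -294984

6 * -49164 = -294984
D) -294984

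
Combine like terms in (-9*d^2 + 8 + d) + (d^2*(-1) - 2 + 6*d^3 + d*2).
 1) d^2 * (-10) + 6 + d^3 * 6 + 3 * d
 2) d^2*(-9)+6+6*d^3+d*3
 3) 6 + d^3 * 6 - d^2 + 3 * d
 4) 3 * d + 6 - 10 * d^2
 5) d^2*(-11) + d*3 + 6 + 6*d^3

Adding the polynomials and combining like terms:
(-9*d^2 + 8 + d) + (d^2*(-1) - 2 + 6*d^3 + d*2)
= d^2 * (-10) + 6 + d^3 * 6 + 3 * d
1) d^2 * (-10) + 6 + d^3 * 6 + 3 * d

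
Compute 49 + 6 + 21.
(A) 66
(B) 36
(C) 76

First: 49 + 6 = 55
Then: 55 + 21 = 76
C) 76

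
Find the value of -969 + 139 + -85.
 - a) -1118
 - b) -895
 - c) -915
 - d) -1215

First: -969 + 139 = -830
Then: -830 + -85 = -915
c) -915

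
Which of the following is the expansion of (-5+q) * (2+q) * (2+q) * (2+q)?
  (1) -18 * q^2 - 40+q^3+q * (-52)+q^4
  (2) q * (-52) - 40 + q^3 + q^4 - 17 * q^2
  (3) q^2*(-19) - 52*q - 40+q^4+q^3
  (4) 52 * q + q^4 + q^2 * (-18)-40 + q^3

Expanding (-5+q) * (2+q) * (2+q) * (2+q):
= -18 * q^2 - 40+q^3+q * (-52)+q^4
1) -18 * q^2 - 40+q^3+q * (-52)+q^4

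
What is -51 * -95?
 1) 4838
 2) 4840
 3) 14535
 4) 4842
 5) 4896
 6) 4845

-51 * -95 = 4845
6) 4845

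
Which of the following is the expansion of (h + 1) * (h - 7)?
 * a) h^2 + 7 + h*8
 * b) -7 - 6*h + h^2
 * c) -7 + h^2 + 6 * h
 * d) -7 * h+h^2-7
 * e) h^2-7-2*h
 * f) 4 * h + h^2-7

Expanding (h + 1) * (h - 7):
= -7 - 6*h + h^2
b) -7 - 6*h + h^2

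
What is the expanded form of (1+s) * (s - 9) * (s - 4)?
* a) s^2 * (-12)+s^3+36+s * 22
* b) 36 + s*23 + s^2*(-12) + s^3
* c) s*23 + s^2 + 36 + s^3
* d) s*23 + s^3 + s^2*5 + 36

Expanding (1+s) * (s - 9) * (s - 4):
= 36 + s*23 + s^2*(-12) + s^3
b) 36 + s*23 + s^2*(-12) + s^3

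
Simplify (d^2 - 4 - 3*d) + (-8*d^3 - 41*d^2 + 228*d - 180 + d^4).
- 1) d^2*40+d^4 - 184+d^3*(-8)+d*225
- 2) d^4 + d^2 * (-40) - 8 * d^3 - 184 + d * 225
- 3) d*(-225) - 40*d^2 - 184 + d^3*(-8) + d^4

Adding the polynomials and combining like terms:
(d^2 - 4 - 3*d) + (-8*d^3 - 41*d^2 + 228*d - 180 + d^4)
= d^4 + d^2 * (-40) - 8 * d^3 - 184 + d * 225
2) d^4 + d^2 * (-40) - 8 * d^3 - 184 + d * 225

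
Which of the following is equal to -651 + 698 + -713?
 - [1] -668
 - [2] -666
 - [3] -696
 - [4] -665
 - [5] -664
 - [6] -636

First: -651 + 698 = 47
Then: 47 + -713 = -666
2) -666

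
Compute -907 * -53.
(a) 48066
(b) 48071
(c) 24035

-907 * -53 = 48071
b) 48071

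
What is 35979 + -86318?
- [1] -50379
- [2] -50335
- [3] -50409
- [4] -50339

35979 + -86318 = -50339
4) -50339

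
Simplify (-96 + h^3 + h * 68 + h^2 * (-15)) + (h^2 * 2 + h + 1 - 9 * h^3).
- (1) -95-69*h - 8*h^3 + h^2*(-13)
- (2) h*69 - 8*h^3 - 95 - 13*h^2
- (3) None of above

Adding the polynomials and combining like terms:
(-96 + h^3 + h*68 + h^2*(-15)) + (h^2*2 + h + 1 - 9*h^3)
= h*69 - 8*h^3 - 95 - 13*h^2
2) h*69 - 8*h^3 - 95 - 13*h^2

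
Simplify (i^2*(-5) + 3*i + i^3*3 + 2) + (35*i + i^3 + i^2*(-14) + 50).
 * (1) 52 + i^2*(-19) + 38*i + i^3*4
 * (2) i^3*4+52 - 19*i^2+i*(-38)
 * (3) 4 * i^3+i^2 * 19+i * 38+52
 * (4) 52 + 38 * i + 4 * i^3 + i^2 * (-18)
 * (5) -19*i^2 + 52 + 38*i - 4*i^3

Adding the polynomials and combining like terms:
(i^2*(-5) + 3*i + i^3*3 + 2) + (35*i + i^3 + i^2*(-14) + 50)
= 52 + i^2*(-19) + 38*i + i^3*4
1) 52 + i^2*(-19) + 38*i + i^3*4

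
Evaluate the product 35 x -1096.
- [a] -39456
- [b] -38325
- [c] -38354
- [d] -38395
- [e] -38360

35 * -1096 = -38360
e) -38360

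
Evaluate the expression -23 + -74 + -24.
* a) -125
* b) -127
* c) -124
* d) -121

First: -23 + -74 = -97
Then: -97 + -24 = -121
d) -121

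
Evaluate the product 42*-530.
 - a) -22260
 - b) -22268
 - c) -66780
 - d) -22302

42 * -530 = -22260
a) -22260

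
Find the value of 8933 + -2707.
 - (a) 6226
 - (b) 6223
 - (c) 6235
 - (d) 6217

8933 + -2707 = 6226
a) 6226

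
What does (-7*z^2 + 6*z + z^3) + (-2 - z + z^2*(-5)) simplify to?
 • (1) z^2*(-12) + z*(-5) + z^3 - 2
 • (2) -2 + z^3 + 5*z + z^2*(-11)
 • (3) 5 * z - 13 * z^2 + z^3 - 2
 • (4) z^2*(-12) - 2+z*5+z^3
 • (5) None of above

Adding the polynomials and combining like terms:
(-7*z^2 + 6*z + z^3) + (-2 - z + z^2*(-5))
= z^2*(-12) - 2+z*5+z^3
4) z^2*(-12) - 2+z*5+z^3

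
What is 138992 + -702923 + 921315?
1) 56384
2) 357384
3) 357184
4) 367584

First: 138992 + -702923 = -563931
Then: -563931 + 921315 = 357384
2) 357384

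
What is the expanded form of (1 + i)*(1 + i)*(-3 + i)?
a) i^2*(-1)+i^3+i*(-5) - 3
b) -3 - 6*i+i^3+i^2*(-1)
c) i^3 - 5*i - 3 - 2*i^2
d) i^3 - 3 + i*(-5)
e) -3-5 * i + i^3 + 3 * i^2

Expanding (1 + i)*(1 + i)*(-3 + i):
= i^2*(-1)+i^3+i*(-5) - 3
a) i^2*(-1)+i^3+i*(-5) - 3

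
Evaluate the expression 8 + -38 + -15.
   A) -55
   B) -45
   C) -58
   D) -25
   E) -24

First: 8 + -38 = -30
Then: -30 + -15 = -45
B) -45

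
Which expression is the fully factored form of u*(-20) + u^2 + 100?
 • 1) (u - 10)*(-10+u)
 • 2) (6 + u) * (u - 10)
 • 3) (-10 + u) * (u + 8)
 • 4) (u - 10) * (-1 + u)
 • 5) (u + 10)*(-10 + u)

We need to factor u*(-20) + u^2 + 100.
The factored form is (u - 10)*(-10+u).
1) (u - 10)*(-10+u)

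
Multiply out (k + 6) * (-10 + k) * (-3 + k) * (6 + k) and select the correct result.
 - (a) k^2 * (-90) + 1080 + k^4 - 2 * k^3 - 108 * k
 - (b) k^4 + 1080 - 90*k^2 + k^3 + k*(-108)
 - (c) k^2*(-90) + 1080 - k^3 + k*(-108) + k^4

Expanding (k + 6) * (-10 + k) * (-3 + k) * (6 + k):
= k^2*(-90) + 1080 - k^3 + k*(-108) + k^4
c) k^2*(-90) + 1080 - k^3 + k*(-108) + k^4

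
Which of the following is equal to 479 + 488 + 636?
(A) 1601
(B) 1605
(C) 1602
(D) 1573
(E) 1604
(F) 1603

First: 479 + 488 = 967
Then: 967 + 636 = 1603
F) 1603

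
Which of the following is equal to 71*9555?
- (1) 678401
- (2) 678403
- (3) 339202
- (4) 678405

71 * 9555 = 678405
4) 678405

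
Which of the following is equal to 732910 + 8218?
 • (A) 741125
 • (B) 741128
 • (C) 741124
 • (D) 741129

732910 + 8218 = 741128
B) 741128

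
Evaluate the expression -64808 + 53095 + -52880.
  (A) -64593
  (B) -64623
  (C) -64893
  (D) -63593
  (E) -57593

First: -64808 + 53095 = -11713
Then: -11713 + -52880 = -64593
A) -64593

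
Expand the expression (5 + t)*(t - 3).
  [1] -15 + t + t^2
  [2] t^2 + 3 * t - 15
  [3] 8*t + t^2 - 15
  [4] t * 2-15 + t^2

Expanding (5 + t)*(t - 3):
= t * 2-15 + t^2
4) t * 2-15 + t^2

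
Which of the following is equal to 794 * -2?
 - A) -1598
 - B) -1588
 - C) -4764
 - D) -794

794 * -2 = -1588
B) -1588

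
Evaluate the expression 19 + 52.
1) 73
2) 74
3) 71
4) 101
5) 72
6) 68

19 + 52 = 71
3) 71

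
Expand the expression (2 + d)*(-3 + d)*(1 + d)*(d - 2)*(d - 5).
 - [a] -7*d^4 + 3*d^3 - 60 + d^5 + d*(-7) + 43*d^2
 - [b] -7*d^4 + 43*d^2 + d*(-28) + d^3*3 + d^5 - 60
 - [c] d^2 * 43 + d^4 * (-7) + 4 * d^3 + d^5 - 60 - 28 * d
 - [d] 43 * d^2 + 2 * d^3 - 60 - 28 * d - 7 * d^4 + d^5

Expanding (2 + d)*(-3 + d)*(1 + d)*(d - 2)*(d - 5):
= -7*d^4 + 43*d^2 + d*(-28) + d^3*3 + d^5 - 60
b) -7*d^4 + 43*d^2 + d*(-28) + d^3*3 + d^5 - 60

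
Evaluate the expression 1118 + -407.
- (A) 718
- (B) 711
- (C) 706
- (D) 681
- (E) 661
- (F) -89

1118 + -407 = 711
B) 711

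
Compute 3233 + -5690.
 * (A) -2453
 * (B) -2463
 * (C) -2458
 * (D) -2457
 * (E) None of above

3233 + -5690 = -2457
D) -2457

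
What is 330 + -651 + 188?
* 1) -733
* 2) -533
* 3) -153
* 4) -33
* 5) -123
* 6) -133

First: 330 + -651 = -321
Then: -321 + 188 = -133
6) -133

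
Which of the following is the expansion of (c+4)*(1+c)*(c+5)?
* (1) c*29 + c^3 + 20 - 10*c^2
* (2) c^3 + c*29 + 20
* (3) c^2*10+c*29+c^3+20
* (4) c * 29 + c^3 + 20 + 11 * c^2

Expanding (c+4)*(1+c)*(c+5):
= c^2*10+c*29+c^3+20
3) c^2*10+c*29+c^3+20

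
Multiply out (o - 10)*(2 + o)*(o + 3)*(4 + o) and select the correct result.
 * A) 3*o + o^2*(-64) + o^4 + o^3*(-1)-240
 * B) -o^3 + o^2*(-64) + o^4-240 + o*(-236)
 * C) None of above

Expanding (o - 10)*(2 + o)*(o + 3)*(4 + o):
= -o^3 + o^2*(-64) + o^4-240 + o*(-236)
B) -o^3 + o^2*(-64) + o^4-240 + o*(-236)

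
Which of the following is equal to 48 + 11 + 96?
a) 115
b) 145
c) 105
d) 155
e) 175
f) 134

First: 48 + 11 = 59
Then: 59 + 96 = 155
d) 155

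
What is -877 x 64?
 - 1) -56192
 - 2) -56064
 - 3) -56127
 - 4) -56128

-877 * 64 = -56128
4) -56128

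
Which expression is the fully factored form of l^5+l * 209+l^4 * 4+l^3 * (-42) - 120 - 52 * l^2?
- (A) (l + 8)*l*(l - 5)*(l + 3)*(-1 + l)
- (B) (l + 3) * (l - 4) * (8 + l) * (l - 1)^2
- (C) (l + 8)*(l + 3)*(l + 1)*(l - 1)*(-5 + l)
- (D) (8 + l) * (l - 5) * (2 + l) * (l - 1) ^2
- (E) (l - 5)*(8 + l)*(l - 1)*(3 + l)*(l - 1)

We need to factor l^5+l * 209+l^4 * 4+l^3 * (-42) - 120 - 52 * l^2.
The factored form is (l - 5)*(8 + l)*(l - 1)*(3 + l)*(l - 1).
E) (l - 5)*(8 + l)*(l - 1)*(3 + l)*(l - 1)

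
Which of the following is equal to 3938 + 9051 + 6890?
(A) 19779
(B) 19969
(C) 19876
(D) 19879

First: 3938 + 9051 = 12989
Then: 12989 + 6890 = 19879
D) 19879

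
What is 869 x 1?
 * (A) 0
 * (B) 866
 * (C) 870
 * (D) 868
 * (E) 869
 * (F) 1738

869 * 1 = 869
E) 869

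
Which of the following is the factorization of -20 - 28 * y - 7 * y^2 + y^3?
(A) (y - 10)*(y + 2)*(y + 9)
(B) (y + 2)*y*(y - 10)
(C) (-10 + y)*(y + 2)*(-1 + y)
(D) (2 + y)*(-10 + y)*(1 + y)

We need to factor -20 - 28 * y - 7 * y^2 + y^3.
The factored form is (2 + y)*(-10 + y)*(1 + y).
D) (2 + y)*(-10 + y)*(1 + y)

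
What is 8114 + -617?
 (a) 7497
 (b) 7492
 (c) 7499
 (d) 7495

8114 + -617 = 7497
a) 7497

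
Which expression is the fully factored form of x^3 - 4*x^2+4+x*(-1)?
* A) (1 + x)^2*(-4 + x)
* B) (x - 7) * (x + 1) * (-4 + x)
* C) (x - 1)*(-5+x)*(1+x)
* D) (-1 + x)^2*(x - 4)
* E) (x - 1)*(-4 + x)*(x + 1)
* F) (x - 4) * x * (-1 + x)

We need to factor x^3 - 4*x^2+4+x*(-1).
The factored form is (x - 1)*(-4 + x)*(x + 1).
E) (x - 1)*(-4 + x)*(x + 1)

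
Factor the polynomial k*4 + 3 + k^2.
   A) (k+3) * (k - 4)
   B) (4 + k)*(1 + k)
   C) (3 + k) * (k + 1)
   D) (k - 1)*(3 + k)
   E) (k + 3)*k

We need to factor k*4 + 3 + k^2.
The factored form is (3 + k) * (k + 1).
C) (3 + k) * (k + 1)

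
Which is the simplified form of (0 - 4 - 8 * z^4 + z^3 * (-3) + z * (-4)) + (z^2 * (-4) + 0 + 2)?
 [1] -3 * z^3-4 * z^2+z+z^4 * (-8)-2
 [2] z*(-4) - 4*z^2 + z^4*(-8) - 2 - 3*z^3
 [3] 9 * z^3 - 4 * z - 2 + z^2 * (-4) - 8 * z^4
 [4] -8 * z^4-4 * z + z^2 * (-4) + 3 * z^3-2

Adding the polynomials and combining like terms:
(0 - 4 - 8*z^4 + z^3*(-3) + z*(-4)) + (z^2*(-4) + 0 + 2)
= z*(-4) - 4*z^2 + z^4*(-8) - 2 - 3*z^3
2) z*(-4) - 4*z^2 + z^4*(-8) - 2 - 3*z^3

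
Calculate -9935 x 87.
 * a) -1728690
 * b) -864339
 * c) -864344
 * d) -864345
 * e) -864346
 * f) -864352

-9935 * 87 = -864345
d) -864345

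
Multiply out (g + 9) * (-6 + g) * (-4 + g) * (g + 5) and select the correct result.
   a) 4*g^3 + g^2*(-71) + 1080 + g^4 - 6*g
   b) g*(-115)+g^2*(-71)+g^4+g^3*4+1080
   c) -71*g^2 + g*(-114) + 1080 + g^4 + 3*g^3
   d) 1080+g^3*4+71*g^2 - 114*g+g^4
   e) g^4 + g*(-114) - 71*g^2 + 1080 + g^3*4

Expanding (g + 9) * (-6 + g) * (-4 + g) * (g + 5):
= g^4 + g*(-114) - 71*g^2 + 1080 + g^3*4
e) g^4 + g*(-114) - 71*g^2 + 1080 + g^3*4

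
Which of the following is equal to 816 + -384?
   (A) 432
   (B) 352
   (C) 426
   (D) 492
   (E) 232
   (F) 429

816 + -384 = 432
A) 432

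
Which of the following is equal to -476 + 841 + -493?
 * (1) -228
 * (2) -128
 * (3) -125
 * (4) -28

First: -476 + 841 = 365
Then: 365 + -493 = -128
2) -128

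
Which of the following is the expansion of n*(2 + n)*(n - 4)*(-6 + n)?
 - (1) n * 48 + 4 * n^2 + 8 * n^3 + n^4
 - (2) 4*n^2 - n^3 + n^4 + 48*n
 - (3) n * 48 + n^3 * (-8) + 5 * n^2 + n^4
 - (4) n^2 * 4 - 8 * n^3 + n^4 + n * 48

Expanding n*(2 + n)*(n - 4)*(-6 + n):
= n^2 * 4 - 8 * n^3 + n^4 + n * 48
4) n^2 * 4 - 8 * n^3 + n^4 + n * 48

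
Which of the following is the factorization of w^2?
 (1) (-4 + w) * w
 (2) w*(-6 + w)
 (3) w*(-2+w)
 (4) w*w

We need to factor w^2.
The factored form is w*w.
4) w*w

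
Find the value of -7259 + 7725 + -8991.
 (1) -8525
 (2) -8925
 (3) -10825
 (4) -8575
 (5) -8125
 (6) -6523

First: -7259 + 7725 = 466
Then: 466 + -8991 = -8525
1) -8525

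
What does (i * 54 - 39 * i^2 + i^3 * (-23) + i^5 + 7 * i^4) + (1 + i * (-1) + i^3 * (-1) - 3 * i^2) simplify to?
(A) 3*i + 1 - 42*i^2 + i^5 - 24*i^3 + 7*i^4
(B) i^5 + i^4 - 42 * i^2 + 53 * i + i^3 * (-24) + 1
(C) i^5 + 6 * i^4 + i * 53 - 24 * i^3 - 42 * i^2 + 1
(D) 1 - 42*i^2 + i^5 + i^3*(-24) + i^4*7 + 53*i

Adding the polynomials and combining like terms:
(i*54 - 39*i^2 + i^3*(-23) + i^5 + 7*i^4) + (1 + i*(-1) + i^3*(-1) - 3*i^2)
= 1 - 42*i^2 + i^5 + i^3*(-24) + i^4*7 + 53*i
D) 1 - 42*i^2 + i^5 + i^3*(-24) + i^4*7 + 53*i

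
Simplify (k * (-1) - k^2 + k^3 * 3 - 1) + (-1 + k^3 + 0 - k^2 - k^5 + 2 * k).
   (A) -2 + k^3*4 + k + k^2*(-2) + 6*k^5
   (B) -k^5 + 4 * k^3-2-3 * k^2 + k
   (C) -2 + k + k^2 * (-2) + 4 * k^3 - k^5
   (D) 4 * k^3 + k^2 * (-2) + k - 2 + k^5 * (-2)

Adding the polynomials and combining like terms:
(k*(-1) - k^2 + k^3*3 - 1) + (-1 + k^3 + 0 - k^2 - k^5 + 2*k)
= -2 + k + k^2 * (-2) + 4 * k^3 - k^5
C) -2 + k + k^2 * (-2) + 4 * k^3 - k^5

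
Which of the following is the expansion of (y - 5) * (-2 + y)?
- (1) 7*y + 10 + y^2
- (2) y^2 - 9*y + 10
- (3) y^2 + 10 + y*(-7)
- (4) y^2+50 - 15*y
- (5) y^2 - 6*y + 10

Expanding (y - 5) * (-2 + y):
= y^2 + 10 + y*(-7)
3) y^2 + 10 + y*(-7)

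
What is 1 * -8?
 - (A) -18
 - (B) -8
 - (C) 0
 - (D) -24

1 * -8 = -8
B) -8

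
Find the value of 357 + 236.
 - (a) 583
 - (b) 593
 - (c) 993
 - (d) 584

357 + 236 = 593
b) 593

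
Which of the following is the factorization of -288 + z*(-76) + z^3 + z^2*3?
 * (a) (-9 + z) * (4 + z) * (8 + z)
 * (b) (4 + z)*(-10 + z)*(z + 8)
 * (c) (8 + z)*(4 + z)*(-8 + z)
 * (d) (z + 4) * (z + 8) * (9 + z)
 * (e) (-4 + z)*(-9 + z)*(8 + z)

We need to factor -288 + z*(-76) + z^3 + z^2*3.
The factored form is (-9 + z) * (4 + z) * (8 + z).
a) (-9 + z) * (4 + z) * (8 + z)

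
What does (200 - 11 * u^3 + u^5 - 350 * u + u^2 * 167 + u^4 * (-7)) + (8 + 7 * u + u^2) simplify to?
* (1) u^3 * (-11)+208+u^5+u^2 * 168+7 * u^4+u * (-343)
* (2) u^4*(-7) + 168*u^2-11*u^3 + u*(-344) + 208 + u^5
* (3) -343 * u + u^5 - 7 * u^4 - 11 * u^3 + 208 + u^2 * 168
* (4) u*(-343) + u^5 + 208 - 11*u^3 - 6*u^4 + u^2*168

Adding the polynomials and combining like terms:
(200 - 11*u^3 + u^5 - 350*u + u^2*167 + u^4*(-7)) + (8 + 7*u + u^2)
= -343 * u + u^5 - 7 * u^4 - 11 * u^3 + 208 + u^2 * 168
3) -343 * u + u^5 - 7 * u^4 - 11 * u^3 + 208 + u^2 * 168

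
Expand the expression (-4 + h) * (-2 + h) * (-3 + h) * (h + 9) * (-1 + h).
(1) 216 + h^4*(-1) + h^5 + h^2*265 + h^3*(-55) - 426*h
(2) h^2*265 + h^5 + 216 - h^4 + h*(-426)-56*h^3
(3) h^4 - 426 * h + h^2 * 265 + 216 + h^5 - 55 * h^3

Expanding (-4 + h) * (-2 + h) * (-3 + h) * (h + 9) * (-1 + h):
= 216 + h^4*(-1) + h^5 + h^2*265 + h^3*(-55) - 426*h
1) 216 + h^4*(-1) + h^5 + h^2*265 + h^3*(-55) - 426*h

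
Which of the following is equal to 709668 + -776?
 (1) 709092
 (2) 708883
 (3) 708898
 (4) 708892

709668 + -776 = 708892
4) 708892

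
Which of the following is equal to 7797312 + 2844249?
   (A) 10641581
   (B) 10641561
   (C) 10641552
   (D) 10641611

7797312 + 2844249 = 10641561
B) 10641561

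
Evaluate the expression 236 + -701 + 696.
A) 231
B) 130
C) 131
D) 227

First: 236 + -701 = -465
Then: -465 + 696 = 231
A) 231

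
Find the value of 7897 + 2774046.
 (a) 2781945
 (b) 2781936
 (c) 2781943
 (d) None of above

7897 + 2774046 = 2781943
c) 2781943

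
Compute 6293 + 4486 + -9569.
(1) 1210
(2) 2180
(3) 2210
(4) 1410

First: 6293 + 4486 = 10779
Then: 10779 + -9569 = 1210
1) 1210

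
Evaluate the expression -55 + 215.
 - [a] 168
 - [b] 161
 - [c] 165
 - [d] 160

-55 + 215 = 160
d) 160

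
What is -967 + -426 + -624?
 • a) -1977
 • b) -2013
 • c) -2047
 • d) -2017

First: -967 + -426 = -1393
Then: -1393 + -624 = -2017
d) -2017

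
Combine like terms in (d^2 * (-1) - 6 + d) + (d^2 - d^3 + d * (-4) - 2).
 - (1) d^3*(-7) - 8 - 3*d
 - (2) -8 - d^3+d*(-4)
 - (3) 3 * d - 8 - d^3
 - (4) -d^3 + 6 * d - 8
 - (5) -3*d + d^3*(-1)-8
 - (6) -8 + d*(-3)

Adding the polynomials and combining like terms:
(d^2*(-1) - 6 + d) + (d^2 - d^3 + d*(-4) - 2)
= -3*d + d^3*(-1)-8
5) -3*d + d^3*(-1)-8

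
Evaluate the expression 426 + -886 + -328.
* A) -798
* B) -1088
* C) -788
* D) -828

First: 426 + -886 = -460
Then: -460 + -328 = -788
C) -788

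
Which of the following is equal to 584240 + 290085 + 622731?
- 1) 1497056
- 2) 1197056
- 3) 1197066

First: 584240 + 290085 = 874325
Then: 874325 + 622731 = 1497056
1) 1497056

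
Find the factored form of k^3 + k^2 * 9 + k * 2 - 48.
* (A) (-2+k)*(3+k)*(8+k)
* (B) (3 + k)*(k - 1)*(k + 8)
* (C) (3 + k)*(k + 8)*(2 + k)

We need to factor k^3 + k^2 * 9 + k * 2 - 48.
The factored form is (-2+k)*(3+k)*(8+k).
A) (-2+k)*(3+k)*(8+k)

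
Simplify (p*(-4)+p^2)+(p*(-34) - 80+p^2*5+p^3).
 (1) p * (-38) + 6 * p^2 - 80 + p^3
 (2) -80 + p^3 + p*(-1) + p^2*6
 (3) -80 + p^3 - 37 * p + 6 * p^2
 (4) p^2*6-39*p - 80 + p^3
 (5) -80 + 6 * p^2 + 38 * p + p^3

Adding the polynomials and combining like terms:
(p*(-4) + p^2) + (p*(-34) - 80 + p^2*5 + p^3)
= p * (-38) + 6 * p^2 - 80 + p^3
1) p * (-38) + 6 * p^2 - 80 + p^3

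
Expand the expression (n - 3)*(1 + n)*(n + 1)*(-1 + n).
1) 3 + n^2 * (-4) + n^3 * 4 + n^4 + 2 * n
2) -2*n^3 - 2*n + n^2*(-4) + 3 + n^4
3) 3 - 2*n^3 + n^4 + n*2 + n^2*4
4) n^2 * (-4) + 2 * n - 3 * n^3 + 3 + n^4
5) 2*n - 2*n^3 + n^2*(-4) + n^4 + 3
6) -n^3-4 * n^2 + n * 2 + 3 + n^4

Expanding (n - 3)*(1 + n)*(n + 1)*(-1 + n):
= 2*n - 2*n^3 + n^2*(-4) + n^4 + 3
5) 2*n - 2*n^3 + n^2*(-4) + n^4 + 3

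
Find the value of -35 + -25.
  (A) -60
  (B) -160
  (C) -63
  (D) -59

-35 + -25 = -60
A) -60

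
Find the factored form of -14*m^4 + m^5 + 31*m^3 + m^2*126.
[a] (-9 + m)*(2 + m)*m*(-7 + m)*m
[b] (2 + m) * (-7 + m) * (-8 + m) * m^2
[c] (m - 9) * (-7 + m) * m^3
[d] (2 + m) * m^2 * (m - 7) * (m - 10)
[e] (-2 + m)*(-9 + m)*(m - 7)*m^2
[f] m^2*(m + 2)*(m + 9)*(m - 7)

We need to factor -14*m^4 + m^5 + 31*m^3 + m^2*126.
The factored form is (-9 + m)*(2 + m)*m*(-7 + m)*m.
a) (-9 + m)*(2 + m)*m*(-7 + m)*m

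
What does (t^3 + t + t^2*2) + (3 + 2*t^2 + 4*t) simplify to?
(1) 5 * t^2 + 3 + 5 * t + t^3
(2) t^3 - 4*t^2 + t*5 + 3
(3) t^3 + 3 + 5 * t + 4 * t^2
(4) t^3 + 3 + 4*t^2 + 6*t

Adding the polynomials and combining like terms:
(t^3 + t + t^2*2) + (3 + 2*t^2 + 4*t)
= t^3 + 3 + 5 * t + 4 * t^2
3) t^3 + 3 + 5 * t + 4 * t^2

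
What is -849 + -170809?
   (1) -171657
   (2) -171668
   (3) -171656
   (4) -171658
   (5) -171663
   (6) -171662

-849 + -170809 = -171658
4) -171658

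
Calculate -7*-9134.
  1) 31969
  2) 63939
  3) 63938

-7 * -9134 = 63938
3) 63938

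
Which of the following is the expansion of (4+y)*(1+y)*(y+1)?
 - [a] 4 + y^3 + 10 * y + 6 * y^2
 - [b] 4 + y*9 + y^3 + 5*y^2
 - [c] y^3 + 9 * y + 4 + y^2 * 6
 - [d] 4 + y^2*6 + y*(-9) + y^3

Expanding (4+y)*(1+y)*(y+1):
= y^3 + 9 * y + 4 + y^2 * 6
c) y^3 + 9 * y + 4 + y^2 * 6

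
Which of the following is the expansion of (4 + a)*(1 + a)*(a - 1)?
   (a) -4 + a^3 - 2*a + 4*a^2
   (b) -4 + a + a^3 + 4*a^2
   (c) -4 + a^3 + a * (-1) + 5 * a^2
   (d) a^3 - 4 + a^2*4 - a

Expanding (4 + a)*(1 + a)*(a - 1):
= a^3 - 4 + a^2*4 - a
d) a^3 - 4 + a^2*4 - a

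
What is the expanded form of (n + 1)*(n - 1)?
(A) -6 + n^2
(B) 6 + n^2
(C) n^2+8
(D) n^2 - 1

Expanding (n + 1)*(n - 1):
= n^2 - 1
D) n^2 - 1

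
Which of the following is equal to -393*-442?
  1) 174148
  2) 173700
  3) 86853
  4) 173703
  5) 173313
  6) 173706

-393 * -442 = 173706
6) 173706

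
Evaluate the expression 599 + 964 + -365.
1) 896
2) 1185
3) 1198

First: 599 + 964 = 1563
Then: 1563 + -365 = 1198
3) 1198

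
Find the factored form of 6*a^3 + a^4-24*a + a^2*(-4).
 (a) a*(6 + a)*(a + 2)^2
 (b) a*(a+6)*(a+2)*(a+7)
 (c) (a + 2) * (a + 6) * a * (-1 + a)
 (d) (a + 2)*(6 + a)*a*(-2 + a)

We need to factor 6*a^3 + a^4-24*a + a^2*(-4).
The factored form is (a + 2)*(6 + a)*a*(-2 + a).
d) (a + 2)*(6 + a)*a*(-2 + a)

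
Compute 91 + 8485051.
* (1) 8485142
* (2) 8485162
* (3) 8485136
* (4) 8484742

91 + 8485051 = 8485142
1) 8485142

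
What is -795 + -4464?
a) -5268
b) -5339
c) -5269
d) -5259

-795 + -4464 = -5259
d) -5259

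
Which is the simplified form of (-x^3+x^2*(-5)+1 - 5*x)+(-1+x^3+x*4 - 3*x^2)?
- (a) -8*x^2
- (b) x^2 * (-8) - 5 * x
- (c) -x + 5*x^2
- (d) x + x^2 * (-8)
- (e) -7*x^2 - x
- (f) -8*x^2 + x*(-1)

Adding the polynomials and combining like terms:
(-x^3 + x^2*(-5) + 1 - 5*x) + (-1 + x^3 + x*4 - 3*x^2)
= -8*x^2 + x*(-1)
f) -8*x^2 + x*(-1)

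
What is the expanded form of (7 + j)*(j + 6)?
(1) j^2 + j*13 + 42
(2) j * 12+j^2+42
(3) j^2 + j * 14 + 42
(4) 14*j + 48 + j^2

Expanding (7 + j)*(j + 6):
= j^2 + j*13 + 42
1) j^2 + j*13 + 42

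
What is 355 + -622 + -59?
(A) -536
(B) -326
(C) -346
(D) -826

First: 355 + -622 = -267
Then: -267 + -59 = -326
B) -326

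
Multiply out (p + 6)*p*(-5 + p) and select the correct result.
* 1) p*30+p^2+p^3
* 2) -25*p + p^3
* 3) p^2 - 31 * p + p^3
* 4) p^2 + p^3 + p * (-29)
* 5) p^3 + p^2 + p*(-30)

Expanding (p + 6)*p*(-5 + p):
= p^3 + p^2 + p*(-30)
5) p^3 + p^2 + p*(-30)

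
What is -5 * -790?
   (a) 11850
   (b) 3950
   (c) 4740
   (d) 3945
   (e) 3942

-5 * -790 = 3950
b) 3950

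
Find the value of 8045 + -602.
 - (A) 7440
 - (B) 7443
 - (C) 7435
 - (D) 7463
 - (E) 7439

8045 + -602 = 7443
B) 7443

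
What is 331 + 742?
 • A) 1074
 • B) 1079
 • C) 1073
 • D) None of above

331 + 742 = 1073
C) 1073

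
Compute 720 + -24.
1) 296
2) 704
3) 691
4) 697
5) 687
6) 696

720 + -24 = 696
6) 696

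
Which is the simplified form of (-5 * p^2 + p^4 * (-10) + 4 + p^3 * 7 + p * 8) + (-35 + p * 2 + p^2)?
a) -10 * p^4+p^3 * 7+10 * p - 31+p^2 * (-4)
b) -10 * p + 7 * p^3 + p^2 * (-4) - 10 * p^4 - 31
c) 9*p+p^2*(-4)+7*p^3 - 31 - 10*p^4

Adding the polynomials and combining like terms:
(-5*p^2 + p^4*(-10) + 4 + p^3*7 + p*8) + (-35 + p*2 + p^2)
= -10 * p^4+p^3 * 7+10 * p - 31+p^2 * (-4)
a) -10 * p^4+p^3 * 7+10 * p - 31+p^2 * (-4)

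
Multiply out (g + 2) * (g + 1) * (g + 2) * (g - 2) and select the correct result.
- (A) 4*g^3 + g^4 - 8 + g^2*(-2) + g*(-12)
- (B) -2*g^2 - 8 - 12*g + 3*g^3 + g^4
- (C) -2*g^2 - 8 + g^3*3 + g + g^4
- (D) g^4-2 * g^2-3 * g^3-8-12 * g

Expanding (g + 2) * (g + 1) * (g + 2) * (g - 2):
= -2*g^2 - 8 - 12*g + 3*g^3 + g^4
B) -2*g^2 - 8 - 12*g + 3*g^3 + g^4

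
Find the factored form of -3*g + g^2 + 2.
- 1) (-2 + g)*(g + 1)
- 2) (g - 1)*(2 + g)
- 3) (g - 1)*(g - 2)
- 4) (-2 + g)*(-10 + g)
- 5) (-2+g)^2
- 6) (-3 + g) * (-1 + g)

We need to factor -3*g + g^2 + 2.
The factored form is (g - 1)*(g - 2).
3) (g - 1)*(g - 2)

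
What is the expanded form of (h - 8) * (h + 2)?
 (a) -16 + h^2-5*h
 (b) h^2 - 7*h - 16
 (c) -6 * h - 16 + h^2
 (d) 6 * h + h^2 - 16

Expanding (h - 8) * (h + 2):
= -6 * h - 16 + h^2
c) -6 * h - 16 + h^2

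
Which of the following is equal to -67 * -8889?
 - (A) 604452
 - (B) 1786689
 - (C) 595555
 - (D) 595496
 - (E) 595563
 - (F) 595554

-67 * -8889 = 595563
E) 595563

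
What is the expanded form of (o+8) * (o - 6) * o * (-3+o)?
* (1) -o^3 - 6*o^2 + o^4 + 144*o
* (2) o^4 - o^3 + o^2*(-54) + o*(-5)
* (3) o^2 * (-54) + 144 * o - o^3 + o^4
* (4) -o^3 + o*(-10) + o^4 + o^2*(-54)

Expanding (o+8) * (o - 6) * o * (-3+o):
= o^2 * (-54) + 144 * o - o^3 + o^4
3) o^2 * (-54) + 144 * o - o^3 + o^4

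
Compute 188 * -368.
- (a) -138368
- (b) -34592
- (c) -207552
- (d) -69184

188 * -368 = -69184
d) -69184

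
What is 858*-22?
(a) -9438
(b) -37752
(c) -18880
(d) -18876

858 * -22 = -18876
d) -18876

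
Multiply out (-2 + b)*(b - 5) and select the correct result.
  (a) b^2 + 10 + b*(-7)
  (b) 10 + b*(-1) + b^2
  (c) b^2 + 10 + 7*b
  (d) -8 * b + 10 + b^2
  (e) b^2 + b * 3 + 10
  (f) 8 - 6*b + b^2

Expanding (-2 + b)*(b - 5):
= b^2 + 10 + b*(-7)
a) b^2 + 10 + b*(-7)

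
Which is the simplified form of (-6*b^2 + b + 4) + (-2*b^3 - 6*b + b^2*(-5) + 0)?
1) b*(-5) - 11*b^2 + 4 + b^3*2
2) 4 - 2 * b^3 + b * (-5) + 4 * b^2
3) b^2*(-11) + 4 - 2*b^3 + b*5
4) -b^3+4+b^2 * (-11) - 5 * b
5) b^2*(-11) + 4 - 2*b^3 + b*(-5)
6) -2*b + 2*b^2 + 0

Adding the polynomials and combining like terms:
(-6*b^2 + b + 4) + (-2*b^3 - 6*b + b^2*(-5) + 0)
= b^2*(-11) + 4 - 2*b^3 + b*(-5)
5) b^2*(-11) + 4 - 2*b^3 + b*(-5)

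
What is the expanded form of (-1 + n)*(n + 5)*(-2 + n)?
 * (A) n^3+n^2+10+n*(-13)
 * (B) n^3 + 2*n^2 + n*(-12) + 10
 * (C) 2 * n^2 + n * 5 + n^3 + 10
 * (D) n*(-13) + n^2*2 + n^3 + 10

Expanding (-1 + n)*(n + 5)*(-2 + n):
= n*(-13) + n^2*2 + n^3 + 10
D) n*(-13) + n^2*2 + n^3 + 10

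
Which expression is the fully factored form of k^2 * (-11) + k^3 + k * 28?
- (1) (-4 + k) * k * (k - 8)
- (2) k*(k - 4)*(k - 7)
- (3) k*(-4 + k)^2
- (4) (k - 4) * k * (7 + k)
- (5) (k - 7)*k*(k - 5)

We need to factor k^2 * (-11) + k^3 + k * 28.
The factored form is k*(k - 4)*(k - 7).
2) k*(k - 4)*(k - 7)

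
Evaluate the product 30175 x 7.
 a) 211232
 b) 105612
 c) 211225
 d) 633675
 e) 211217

30175 * 7 = 211225
c) 211225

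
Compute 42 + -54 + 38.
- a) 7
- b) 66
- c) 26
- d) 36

First: 42 + -54 = -12
Then: -12 + 38 = 26
c) 26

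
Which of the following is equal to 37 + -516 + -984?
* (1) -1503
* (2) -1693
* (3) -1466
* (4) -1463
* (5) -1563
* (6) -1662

First: 37 + -516 = -479
Then: -479 + -984 = -1463
4) -1463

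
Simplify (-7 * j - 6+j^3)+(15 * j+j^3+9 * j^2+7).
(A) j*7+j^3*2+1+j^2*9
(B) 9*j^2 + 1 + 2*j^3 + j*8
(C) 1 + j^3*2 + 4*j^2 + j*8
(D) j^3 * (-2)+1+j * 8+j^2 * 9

Adding the polynomials and combining like terms:
(-7*j - 6 + j^3) + (15*j + j^3 + 9*j^2 + 7)
= 9*j^2 + 1 + 2*j^3 + j*8
B) 9*j^2 + 1 + 2*j^3 + j*8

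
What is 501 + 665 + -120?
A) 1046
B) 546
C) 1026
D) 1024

First: 501 + 665 = 1166
Then: 1166 + -120 = 1046
A) 1046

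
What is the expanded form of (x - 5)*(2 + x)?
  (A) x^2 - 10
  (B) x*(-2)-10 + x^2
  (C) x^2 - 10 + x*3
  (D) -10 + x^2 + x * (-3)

Expanding (x - 5)*(2 + x):
= -10 + x^2 + x * (-3)
D) -10 + x^2 + x * (-3)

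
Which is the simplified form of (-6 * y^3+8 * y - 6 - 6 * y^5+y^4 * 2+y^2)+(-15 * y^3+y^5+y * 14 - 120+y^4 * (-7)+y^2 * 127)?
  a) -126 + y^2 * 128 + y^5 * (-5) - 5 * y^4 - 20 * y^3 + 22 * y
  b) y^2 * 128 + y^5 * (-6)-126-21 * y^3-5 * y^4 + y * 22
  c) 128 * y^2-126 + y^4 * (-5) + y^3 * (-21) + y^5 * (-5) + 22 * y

Adding the polynomials and combining like terms:
(-6*y^3 + 8*y - 6 - 6*y^5 + y^4*2 + y^2) + (-15*y^3 + y^5 + y*14 - 120 + y^4*(-7) + y^2*127)
= 128 * y^2-126 + y^4 * (-5) + y^3 * (-21) + y^5 * (-5) + 22 * y
c) 128 * y^2-126 + y^4 * (-5) + y^3 * (-21) + y^5 * (-5) + 22 * y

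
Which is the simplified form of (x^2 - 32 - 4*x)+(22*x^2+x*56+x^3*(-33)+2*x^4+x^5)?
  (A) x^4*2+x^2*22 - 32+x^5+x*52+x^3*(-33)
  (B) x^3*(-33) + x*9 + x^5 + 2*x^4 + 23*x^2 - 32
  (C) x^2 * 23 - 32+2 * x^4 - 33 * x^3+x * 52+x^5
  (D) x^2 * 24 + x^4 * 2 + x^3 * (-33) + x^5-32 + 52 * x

Adding the polynomials and combining like terms:
(x^2 - 32 - 4*x) + (22*x^2 + x*56 + x^3*(-33) + 2*x^4 + x^5)
= x^2 * 23 - 32+2 * x^4 - 33 * x^3+x * 52+x^5
C) x^2 * 23 - 32+2 * x^4 - 33 * x^3+x * 52+x^5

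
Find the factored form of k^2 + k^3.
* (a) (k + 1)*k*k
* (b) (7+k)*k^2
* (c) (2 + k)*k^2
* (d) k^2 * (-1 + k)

We need to factor k^2 + k^3.
The factored form is (k + 1)*k*k.
a) (k + 1)*k*k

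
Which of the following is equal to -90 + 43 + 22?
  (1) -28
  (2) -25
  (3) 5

First: -90 + 43 = -47
Then: -47 + 22 = -25
2) -25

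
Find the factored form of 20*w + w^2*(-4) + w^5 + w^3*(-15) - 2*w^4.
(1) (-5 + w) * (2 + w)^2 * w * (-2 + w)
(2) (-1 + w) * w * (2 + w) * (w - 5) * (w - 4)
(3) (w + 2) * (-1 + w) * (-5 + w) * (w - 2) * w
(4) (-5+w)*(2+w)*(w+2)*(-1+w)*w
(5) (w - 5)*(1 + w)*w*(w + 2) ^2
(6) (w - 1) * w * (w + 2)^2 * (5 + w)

We need to factor 20*w + w^2*(-4) + w^5 + w^3*(-15) - 2*w^4.
The factored form is (-5+w)*(2+w)*(w+2)*(-1+w)*w.
4) (-5+w)*(2+w)*(w+2)*(-1+w)*w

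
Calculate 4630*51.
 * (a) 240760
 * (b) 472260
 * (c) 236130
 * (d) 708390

4630 * 51 = 236130
c) 236130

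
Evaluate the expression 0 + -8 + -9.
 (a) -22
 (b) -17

First: 0 + -8 = -8
Then: -8 + -9 = -17
b) -17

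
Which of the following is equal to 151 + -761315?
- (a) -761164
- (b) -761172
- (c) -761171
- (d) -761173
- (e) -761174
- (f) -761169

151 + -761315 = -761164
a) -761164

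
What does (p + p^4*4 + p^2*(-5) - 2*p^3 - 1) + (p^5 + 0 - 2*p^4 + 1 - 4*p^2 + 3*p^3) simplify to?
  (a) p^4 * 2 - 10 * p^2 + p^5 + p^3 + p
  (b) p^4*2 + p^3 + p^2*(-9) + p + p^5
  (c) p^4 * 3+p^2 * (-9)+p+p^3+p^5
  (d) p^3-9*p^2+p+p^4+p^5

Adding the polynomials and combining like terms:
(p + p^4*4 + p^2*(-5) - 2*p^3 - 1) + (p^5 + 0 - 2*p^4 + 1 - 4*p^2 + 3*p^3)
= p^4*2 + p^3 + p^2*(-9) + p + p^5
b) p^4*2 + p^3 + p^2*(-9) + p + p^5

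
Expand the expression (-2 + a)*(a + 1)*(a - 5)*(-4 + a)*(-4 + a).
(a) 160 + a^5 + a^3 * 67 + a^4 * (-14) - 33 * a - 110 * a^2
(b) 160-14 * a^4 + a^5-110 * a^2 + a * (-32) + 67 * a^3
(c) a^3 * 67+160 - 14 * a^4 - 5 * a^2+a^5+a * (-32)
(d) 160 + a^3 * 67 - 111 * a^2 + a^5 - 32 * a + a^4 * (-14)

Expanding (-2 + a)*(a + 1)*(a - 5)*(-4 + a)*(-4 + a):
= 160-14 * a^4 + a^5-110 * a^2 + a * (-32) + 67 * a^3
b) 160-14 * a^4 + a^5-110 * a^2 + a * (-32) + 67 * a^3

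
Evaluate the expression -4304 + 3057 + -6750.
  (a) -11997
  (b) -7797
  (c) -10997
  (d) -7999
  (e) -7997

First: -4304 + 3057 = -1247
Then: -1247 + -6750 = -7997
e) -7997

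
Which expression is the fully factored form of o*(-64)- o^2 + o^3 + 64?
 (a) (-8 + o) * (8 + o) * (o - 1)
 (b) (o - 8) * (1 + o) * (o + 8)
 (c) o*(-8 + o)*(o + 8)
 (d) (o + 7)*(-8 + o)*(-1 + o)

We need to factor o*(-64)- o^2 + o^3 + 64.
The factored form is (-8 + o) * (8 + o) * (o - 1).
a) (-8 + o) * (8 + o) * (o - 1)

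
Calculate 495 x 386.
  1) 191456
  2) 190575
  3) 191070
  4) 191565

495 * 386 = 191070
3) 191070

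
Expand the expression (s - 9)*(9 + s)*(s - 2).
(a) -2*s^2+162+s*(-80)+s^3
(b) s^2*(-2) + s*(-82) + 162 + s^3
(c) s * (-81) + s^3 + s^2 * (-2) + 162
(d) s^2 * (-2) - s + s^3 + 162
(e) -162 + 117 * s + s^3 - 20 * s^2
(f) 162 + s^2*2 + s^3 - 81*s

Expanding (s - 9)*(9 + s)*(s - 2):
= s * (-81) + s^3 + s^2 * (-2) + 162
c) s * (-81) + s^3 + s^2 * (-2) + 162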